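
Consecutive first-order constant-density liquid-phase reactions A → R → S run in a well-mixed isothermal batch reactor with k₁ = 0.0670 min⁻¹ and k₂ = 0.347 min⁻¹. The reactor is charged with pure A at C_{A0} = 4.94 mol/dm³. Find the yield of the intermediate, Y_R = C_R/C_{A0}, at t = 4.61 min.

For first-order series with pure A initially, C_R(t) = k₁C_{A0}/(k₂−k₁)·(e^(−k₁t) − e^(−k₂t)).
e^(−k₁t) = e^(−0.0670×4.61) = e^(−0.3089) = 0.7343; e^(−k₂t) = e^(−1.600) = 0.2020.
C_R = 0.0670×4.94/(0.347−0.0670) × (0.7343−0.2020) = 1.182×0.5323 = 0.6292 mol/dm³.
Y_R = C_R/C_{A0} = 0.6292/4.94 = 0.127.

0.127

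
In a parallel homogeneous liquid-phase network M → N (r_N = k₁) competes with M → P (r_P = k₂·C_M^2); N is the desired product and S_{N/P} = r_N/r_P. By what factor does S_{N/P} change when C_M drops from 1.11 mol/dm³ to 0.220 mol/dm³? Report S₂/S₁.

25.5

S_{N/P} = (k₁/k₂)·C_M^-2, so S₂/S₁ = (C_{M,2}/C_{M,1})^-2.
= (0.220/1.11)^(-2) = (0.1982)^(-2) = 25.5.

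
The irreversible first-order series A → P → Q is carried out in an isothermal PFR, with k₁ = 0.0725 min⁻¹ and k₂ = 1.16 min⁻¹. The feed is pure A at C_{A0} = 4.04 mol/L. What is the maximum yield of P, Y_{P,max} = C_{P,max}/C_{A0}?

For a first-order series the maximum intermediate yield is C_{P,max}/C_{A0} = (k₁/k₂)^[k₂/(k₂−k₁)].
= (0.0725/1.16)^(1.16/(1.16−0.0725)) = (0.06250)^(1.067) = 0.05195.

0.0520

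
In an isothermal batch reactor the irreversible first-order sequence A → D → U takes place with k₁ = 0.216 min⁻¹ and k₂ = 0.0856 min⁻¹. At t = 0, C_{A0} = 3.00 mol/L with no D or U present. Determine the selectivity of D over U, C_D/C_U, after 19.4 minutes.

Solving the coupled first-order balances gives C_D(t) = [k₁/(k₂−k₁)]·C_{A0}·(e^(−k₁t) − e^(−k₂t)).
e^(−k₁t) = e^(−0.216×19.4) = e^(−4.190) = 0.01514; e^(−k₂t) = e^(−1.661) = 0.1900.
C_D = 0.216×3.00/(0.0856−0.216) × (0.01514−0.1900) = (-4.969)×(-0.1749) = 0.8690 mol/L.
C_A = C_{A0}e^(−k₁t) = 0.04542 mol/L, so C_U = C_{A0}−C_A−C_D = 2.086 mol/L; C_D/C_U = 0.417.

0.417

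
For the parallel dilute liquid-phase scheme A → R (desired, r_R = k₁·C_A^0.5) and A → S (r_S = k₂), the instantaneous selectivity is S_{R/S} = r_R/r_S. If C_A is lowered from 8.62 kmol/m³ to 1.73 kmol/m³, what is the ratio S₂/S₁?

0.448

S_{R/S} = (k₁/k₂)·C_A^0.5, so S₂/S₁ = (C_{A,2}/C_{A,1})^0.5.
= (1.73/8.62)^0.5 = (0.2007)^0.5 = 0.448.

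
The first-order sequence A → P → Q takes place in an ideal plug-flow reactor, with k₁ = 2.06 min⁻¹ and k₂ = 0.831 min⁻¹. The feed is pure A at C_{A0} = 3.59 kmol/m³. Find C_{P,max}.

At the optimum, C_{P,max}/C_{A0} = (k₁/k₂)^[k₂/(k₂−k₁)].
= (2.06/0.831)^(0.831/(0.831−2.06)) = (2.479)^(-0.6762) = 0.5413.
C_{P,max} = 0.5413×3.59 = 1.94 kmol/m³.

1.94 kmol/m³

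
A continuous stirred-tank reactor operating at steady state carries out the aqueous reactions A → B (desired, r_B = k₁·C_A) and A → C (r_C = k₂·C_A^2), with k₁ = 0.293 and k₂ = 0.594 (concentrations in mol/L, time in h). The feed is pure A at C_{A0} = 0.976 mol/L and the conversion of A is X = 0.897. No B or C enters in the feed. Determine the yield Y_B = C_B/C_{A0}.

Exit C_A = C_{A0}(1−X) = 0.976×0.103 = 0.1005 mol/L.
Rates in a CSTR are evaluated at the outlet concentration: r_B = 0.293×0.1005 = 0.02945, r_C = 0.594×0.1005^2 = 0.006003.
Fraction of consumed A going to B: r_B/(r_B+r_C) = 0.8307.
C_B = 0.8307·C_{A0}·X = 0.8307×0.976×0.897 = 0.727 mol/L; Y_B = C_B/C_{A0} = 0.745.

0.745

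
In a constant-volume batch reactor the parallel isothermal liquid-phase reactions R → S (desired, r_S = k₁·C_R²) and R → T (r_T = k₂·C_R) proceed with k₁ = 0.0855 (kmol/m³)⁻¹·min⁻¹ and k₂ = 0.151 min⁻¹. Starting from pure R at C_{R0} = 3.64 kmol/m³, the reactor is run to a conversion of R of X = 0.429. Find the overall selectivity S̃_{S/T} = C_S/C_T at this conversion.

1.59

C_R = C_{R0}(1−X) = 2.078 kmol/m³.
Along a PFR/batch, dC_T/dC_R = −r_T/(r_S+r_T) = −k₂/(k₂+k₁·C_R).
Integrating from C_{R0} to C_R: C_T = (0.151/0.0855)·ln[(0.151+0.0855·3.64)/(0.151+0.0855·2.08)] = 1.766·ln(0.4622/0.3287) = 0.6020 kmol/m³.
Then C_S = (C_{R0}−C_R) − C_T = 1.562 − 0.6020 = 0.9595 kmol/m³.
S̃_{S/T} = C_S/C_T = 0.9595/0.6020 = 1.59.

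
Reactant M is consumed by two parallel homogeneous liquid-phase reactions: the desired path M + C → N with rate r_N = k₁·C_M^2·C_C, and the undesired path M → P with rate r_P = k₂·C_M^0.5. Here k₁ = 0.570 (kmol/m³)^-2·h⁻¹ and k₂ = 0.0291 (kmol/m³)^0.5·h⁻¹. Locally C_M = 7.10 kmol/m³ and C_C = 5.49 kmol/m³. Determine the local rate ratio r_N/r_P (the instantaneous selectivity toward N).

2034

S_{N/P} = r_N/r_P = (k₁·C_M^2·C_C)/(k₂·C_M^0.5) = (k₁/k₂)·C_M^1.5·C_C.
= (0.570×7.100^2×5.490) / (0.0291×7.100^0.5) = 157.7/0.07754 = 2034.
Since the desired path is higher order in M, keeping C_M high (PFR or concentrated feed) favours N.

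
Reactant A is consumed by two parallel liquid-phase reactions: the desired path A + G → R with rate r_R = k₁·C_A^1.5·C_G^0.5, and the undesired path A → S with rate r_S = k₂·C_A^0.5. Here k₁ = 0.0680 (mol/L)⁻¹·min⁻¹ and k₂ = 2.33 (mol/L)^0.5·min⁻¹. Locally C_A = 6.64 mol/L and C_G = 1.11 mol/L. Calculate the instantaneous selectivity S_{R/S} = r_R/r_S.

0.204

S_{R/S} = r_R/r_S = (k₁·C_A^1.5·C_G^0.5)/(k₂·C_A^0.5) = (k₁/k₂)·C_A·C_G^0.5.
= (0.0680×6.640^1.5×1.110^0.5) / (2.33×6.640^0.5) = 1.226/6.004 = 0.204.
Since the desired path is higher order in A, keeping C_A high (PFR or concentrated feed) favours R.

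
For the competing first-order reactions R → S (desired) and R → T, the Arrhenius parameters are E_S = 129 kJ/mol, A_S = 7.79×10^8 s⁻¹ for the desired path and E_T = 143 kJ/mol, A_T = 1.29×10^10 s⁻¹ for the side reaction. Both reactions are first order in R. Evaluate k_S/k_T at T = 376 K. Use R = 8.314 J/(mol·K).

5.32

k_S/k_T = (A_S/A_T)·exp[−(E_S−E_T)/(RT)] = (A_S/A_T)·exp[(E_T−E_S)/(RT)].
(E_T−E_S)/(RT) = (143−129)×10³/(8.314×376) = 14000/3126 = 4.478.
k_S/k_T = (7.79×10^8/1.29×10^10)·exp(4.478) = 0.06039 × 88.10 = 5.32.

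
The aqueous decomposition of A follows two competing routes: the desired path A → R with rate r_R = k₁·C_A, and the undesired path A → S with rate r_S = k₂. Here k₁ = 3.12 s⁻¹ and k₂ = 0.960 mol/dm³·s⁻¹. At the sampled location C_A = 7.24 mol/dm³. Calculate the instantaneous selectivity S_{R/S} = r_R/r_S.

23.5

S_{R/S} = r_R/r_S = (k₁·C_A)/(k₂) = (k₁/k₂)·C_A.
= (3.12×7.240) / (0.960) = 22.59/0.9600 = 23.5.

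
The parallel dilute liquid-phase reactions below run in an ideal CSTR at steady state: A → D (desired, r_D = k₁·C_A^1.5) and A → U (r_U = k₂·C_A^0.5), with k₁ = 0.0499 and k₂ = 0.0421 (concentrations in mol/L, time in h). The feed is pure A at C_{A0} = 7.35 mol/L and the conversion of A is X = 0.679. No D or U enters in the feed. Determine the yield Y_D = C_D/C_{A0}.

0.500

Exit C_A = C_{A0}(1−X) = 7.35×0.321 = 2.359 mol/L.
In a CSTR the entire volume is at exit conditions, so r_D = 0.0499×2.359^1.5 = 0.1808 and r_U = 0.0421×2.359^0.5 = 0.06467.
Fraction of consumed A going to D: r_D/(r_D+r_U) = 0.7366.
C_D = 0.7366·C_{A0}·X = 0.7366×7.35×0.679 = 3.68 mol/L; Y_D = C_D/C_{A0} = 0.500.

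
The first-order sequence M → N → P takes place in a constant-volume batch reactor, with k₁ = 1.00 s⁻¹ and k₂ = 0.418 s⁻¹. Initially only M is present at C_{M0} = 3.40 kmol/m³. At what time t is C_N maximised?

For first-order series the maximum of C_N occurs at t_opt = ln(k₂/k₁)/(k₂−k₁).
= ln(0.418/1.00)/(0.418−1.00) = ln(0.4180)/-0.5820 = -0.8723/-0.5820 = 1.50 s.

1.50 s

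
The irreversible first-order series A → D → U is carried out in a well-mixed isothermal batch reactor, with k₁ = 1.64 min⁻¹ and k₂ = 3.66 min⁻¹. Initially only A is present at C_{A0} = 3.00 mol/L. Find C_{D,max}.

0.701 mol/L

For a first-order series the maximum intermediate yield is C_{D,max}/C_{A0} = (k₁/k₂)^[k₂/(k₂−k₁)].
= (1.64/3.66)^(3.66/(3.66−1.64)) = (0.4481)^(1.812) = 0.2335.
C_{D,max} = 0.2335×3.00 = 0.701 mol/L.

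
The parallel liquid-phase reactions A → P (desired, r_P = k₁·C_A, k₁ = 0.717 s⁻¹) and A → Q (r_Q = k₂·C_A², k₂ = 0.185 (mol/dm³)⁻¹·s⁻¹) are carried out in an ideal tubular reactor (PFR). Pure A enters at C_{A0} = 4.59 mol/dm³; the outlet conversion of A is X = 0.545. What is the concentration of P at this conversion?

C_A = C_{A0}(1−X) = 2.088 mol/dm³.
Along a PFR/batch, dC_P/dC_A = −r_P/(r_P+r_Q) = −k₁/(k₁+k₂·C_A).
Integrating from C_{A0} to C_A: C_P = (0.717/0.185)·ln[(0.717+0.185·4.59)/(0.717+0.185·2.09)] = 3.876·ln(1.566/1.103) = 1.357 mol/dm³.

1.36 mol/dm³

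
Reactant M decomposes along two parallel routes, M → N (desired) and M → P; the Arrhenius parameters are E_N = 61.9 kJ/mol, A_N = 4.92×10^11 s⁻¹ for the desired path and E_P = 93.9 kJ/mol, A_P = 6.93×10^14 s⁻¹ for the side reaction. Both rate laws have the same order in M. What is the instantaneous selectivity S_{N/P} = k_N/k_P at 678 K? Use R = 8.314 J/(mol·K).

With equal orders, S_{N/P} = k_N/k_P = (A_N/A_P)·exp[(E_P−E_N)/(RT)].
(E_P−E_N)/(RT) = (93.9−61.9)×10³/(8.314×678) = 32000/5637 = 5.677.
k_N/k_P = (4.92×10^11/6.93×10^14)·exp(5.677) = 7.100×10^-4 × 292.0 = 0.207.
Since E_N < E_P, lowering the temperature improves selectivity toward N.

0.207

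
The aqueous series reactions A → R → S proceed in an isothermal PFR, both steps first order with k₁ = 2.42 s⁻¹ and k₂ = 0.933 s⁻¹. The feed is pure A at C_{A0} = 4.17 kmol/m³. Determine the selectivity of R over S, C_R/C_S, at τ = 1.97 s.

For first-order series with pure A initially, C_R(τ) = k₁C_{A0}/(k₂−k₁)·(e^(−k₁τ) − e^(−k₂τ)).
e^(−k₁τ) = e^(−2.42×1.97) = e^(−4.767) = 0.008502; e^(−k₂τ) = e^(−1.838) = 0.1591.
C_R = 2.42×4.17/(0.933−2.42) × (0.008502−0.1591) = (-6.786)×(-0.1506) = 1.022 kmol/m³.
C_A = C_{A0}e^(−k₁τ) = 0.03546 kmol/m³, so C_S = C_{A0}−C_A−C_R = 3.112 kmol/m³; C_R/C_S = 0.328.

0.328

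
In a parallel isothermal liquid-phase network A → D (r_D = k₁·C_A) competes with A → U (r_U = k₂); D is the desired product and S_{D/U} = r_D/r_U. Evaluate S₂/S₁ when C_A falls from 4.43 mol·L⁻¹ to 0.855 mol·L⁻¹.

0.193

S_{D/U} = (k₁/k₂)·C_A, so S₂/S₁ = (C_{A,2}/C_{A,1}).
= 0.855/4.43 = 0.193.
Selectivity toward D falls as C_A falls — high-concentration operation is favoured.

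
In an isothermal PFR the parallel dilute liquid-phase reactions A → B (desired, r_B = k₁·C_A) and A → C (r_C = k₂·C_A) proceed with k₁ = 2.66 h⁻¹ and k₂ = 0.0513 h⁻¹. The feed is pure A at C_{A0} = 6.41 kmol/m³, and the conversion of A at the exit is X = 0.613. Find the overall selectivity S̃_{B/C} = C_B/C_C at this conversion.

51.9

C_A = C_{A0}(1−X) = 2.481 kmol/m³.
Both paths are first order in A, so the instantaneous fraction to B is constant: dC_B/d(−C_A) = k₁/(k₁+k₂) = 0.9811.
C_B = 0.9811·(C_{A0}−C_A) = 0.9811×3.929 = 3.85 kmol/m³.
C_C = (C_{A0}−C_A)−C_B = 0.07435 kmol/m³; S̃_{B/C} = 3.855/0.07435 = 51.9.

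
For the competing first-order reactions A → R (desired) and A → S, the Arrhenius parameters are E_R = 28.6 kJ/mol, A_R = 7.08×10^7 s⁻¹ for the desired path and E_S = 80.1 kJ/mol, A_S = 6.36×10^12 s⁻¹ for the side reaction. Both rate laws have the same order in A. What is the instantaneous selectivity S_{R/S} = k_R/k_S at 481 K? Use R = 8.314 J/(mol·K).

4.36

Since both paths have the same order in A, the concentration cancels and S_{R/S} = k_R/k_S = (A_R/A_S)·exp[(E_S−E_R)/(RT)].
(E_S−E_R)/(RT) = (80.1−28.6)×10³/(8.314×481) = 51500/3999 = 12.88.
k_R/k_S = (7.08×10^7/6.36×10^12)·exp(12.88) = 1.113×10^-5 × 3.916×10^5 = 4.36.
Since E_R < E_S, lowering the temperature improves selectivity toward R.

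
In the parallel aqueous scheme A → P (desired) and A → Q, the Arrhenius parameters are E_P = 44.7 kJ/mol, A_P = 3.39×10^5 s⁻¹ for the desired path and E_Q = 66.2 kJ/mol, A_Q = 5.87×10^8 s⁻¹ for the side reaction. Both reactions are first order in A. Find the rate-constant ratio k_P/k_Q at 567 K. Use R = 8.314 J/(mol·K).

k_P/k_Q = (A_P/A_Q)·exp[−(E_P−E_Q)/(RT)] = (A_P/A_Q)·exp[(E_Q−E_P)/(RT)].
(E_Q−E_P)/(RT) = (66.2−44.7)×10³/(8.314×567) = 21500/4714 = 4.561.
k_P/k_Q = (3.39×10^5/5.87×10^8)·exp(4.561) = 5.775×10^-4 × 95.66 = 0.0552.

0.0552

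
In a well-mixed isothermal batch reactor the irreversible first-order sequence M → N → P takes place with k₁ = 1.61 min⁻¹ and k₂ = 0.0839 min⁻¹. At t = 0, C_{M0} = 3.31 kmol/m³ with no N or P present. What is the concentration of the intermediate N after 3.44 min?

2.60 kmol/m³

Solving the coupled first-order balances gives C_N(t) = [k₁/(k₂−k₁)]·C_{M0}·(e^(−k₁t) − e^(−k₂t)).
e^(−k₁t) = e^(−1.61×3.44) = e^(−5.538) = 0.003933; e^(−k₂t) = e^(−0.2886) = 0.7493.
C_N = 1.61×3.31/(0.0839−1.61) × (0.003933−0.7493) = (-3.492)×(-0.7454) = 2.603 kmol/m³.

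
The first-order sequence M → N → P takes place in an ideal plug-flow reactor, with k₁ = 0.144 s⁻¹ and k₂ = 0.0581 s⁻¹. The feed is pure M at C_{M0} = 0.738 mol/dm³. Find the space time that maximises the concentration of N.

10.6 s

Setting dC_N/dτ = 0 gives τ_opt = ln(k₂/k₁)/(k₂−k₁).
= ln(0.0581/0.144)/(0.0581−0.144) = ln(0.4035)/-0.08590 = -0.9076/-0.08590 = 10.6 s.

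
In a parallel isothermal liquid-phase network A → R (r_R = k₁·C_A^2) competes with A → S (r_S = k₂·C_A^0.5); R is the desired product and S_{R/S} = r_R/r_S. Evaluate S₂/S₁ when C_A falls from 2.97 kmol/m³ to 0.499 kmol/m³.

0.0689

S_{R/S} = (k₁/k₂)·C_A^1.5, so S₂/S₁ = (C_{A,2}/C_{A,1})^1.5.
= (0.499/2.97)^1.5 = (0.1680)^1.5 = 0.0689.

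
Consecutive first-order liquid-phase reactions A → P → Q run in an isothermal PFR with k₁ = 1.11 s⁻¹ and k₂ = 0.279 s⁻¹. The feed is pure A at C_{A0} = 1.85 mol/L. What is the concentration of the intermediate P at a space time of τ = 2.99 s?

Solving the coupled first-order balances gives C_P(τ) = [k₁/(k₂−k₁)]·C_{A0}·(e^(−k₁τ) − e^(−k₂τ)).
e^(−k₁τ) = e^(−1.11×2.99) = e^(−3.319) = 0.03619; e^(−k₂τ) = e^(−0.8342) = 0.4342.
C_P = 1.11×1.85/(0.279−1.11) × (0.03619−0.4342) = (-2.471)×(-0.3980) = 0.9836 mol/L.

0.984 mol/L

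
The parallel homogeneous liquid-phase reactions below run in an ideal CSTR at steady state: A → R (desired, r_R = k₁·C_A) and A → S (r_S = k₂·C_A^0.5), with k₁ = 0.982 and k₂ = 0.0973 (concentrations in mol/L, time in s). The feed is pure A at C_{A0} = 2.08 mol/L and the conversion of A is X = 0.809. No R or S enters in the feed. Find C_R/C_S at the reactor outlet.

Exit C_A = C_{A0}(1−X) = 2.08×0.191 = 0.3973 mol/L.
In a CSTR the entire volume is at exit conditions, so r_R = 0.982×0.3973 = 0.3901 and r_S = 0.0973×0.3973^0.5 = 0.06133.
Overall selectivity = C_R/C_S = r_Rτ/(r_Sτ) = r_R/r_S = 6.36.

6.36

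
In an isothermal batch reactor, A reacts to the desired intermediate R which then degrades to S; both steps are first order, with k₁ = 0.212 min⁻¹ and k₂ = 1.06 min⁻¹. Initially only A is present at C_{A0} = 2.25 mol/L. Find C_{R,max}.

Evaluating C_R at t_opt = ln(k₂/k₁)/(k₂−k₁) gives C_{R,max}/C_{A0} = (k₁/k₂)^[k₂/(k₂−k₁)].
= (0.212/1.06)^(1.06/(1.06−0.212)) = (0.2000)^(1.250) = 0.1337.
C_{R,max} = 0.1337×2.25 = 0.301 mol/L.

0.301 mol/L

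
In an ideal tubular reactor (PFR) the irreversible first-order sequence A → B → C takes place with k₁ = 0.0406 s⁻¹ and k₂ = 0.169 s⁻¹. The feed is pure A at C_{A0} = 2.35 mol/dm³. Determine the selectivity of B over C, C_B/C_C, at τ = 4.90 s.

For first-order series with pure A initially, C_B(τ) = k₁C_{A0}/(k₂−k₁)·(e^(−k₁τ) − e^(−k₂τ)).
e^(−k₁τ) = e^(−0.0406×4.90) = e^(−0.1989) = 0.8196; e^(−k₂τ) = e^(−0.8281) = 0.4369.
C_B = 0.0406×2.35/(0.169−0.0406) × (0.8196−0.4369) = 0.7431×0.3827 = 0.2844 mol/dm³.
C_A = C_{A0}e^(−k₁τ) = 1.926 mol/dm³, so C_C = C_{A0}−C_A−C_B = 0.1396 mol/dm³; C_B/C_C = 2.04.

2.04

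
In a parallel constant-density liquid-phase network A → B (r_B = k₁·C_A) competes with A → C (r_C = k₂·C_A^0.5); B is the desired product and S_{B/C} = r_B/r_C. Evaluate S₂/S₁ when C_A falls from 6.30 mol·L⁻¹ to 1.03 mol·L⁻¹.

0.404

S_{B/C} = (k₁/k₂)·C_A^0.5, so S₂/S₁ = (C_{A,2}/C_{A,1})^0.5.
= (1.03/6.30)^0.5 = (0.1635)^0.5 = 0.404.
Selectivity toward B falls as C_A falls — high-concentration operation is favoured.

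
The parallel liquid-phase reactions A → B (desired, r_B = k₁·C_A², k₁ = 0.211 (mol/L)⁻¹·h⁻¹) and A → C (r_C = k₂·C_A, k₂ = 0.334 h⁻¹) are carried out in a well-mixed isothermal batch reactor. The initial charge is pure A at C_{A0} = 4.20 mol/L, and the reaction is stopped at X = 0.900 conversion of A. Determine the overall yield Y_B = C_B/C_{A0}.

0.500

C_A = C_{A0}(1−X) = 0.4200 mol/L.
Along a PFR/batch, dC_C/dC_A = −r_C/(r_B+r_C) = −k₂/(k₂+k₁·C_A).
Integrating from C_{A0} to C_A: C_C = (0.334/0.211)·ln[(0.334+0.211·4.20)/(0.334+0.211·0.420)] = 1.583·ln(1.220/0.4226) = 1.678 mol/L.
Then C_B = (C_{A0}−C_A) − C_C = 3.780 − 1.678 = 2.102 mol/L.
Y_B = C_B/C_{A0} = 2.102/4.20 = 0.500.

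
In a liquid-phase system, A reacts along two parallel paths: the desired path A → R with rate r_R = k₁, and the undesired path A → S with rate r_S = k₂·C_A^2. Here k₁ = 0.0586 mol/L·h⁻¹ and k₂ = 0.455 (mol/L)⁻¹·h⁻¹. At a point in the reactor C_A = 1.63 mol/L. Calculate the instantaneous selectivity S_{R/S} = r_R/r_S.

0.0485

S_{R/S} = r_R/r_S = (k₁)/(k₂·C_A^2) = (k₁/k₂)·C_A^-2.
= (0.0586) / (0.455×1.630^2) = 0.05860/1.209 = 0.0485.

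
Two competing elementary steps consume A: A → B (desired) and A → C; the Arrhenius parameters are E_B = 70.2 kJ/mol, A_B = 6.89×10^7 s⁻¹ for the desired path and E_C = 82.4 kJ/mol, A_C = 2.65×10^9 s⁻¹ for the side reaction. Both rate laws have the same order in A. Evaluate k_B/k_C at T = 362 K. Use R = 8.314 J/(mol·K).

Since both paths have the same order in A, the concentration cancels and S_{B/C} = k_B/k_C = (A_B/A_C)·exp[(E_C−E_B)/(RT)].
(E_C−E_B)/(RT) = (82.4−70.2)×10³/(8.314×362) = 12200/3010 = 4.054.
k_B/k_C = (6.89×10^7/2.65×10^9)·exp(4.054) = 0.02600 × 57.60 = 1.50.
Since E_B < E_C, lowering the temperature improves selectivity toward B.

1.50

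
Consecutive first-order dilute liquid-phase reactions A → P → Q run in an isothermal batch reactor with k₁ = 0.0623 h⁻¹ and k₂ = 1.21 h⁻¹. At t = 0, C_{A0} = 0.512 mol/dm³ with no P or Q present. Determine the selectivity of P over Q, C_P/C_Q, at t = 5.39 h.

The intermediate concentration in a first-order A→B→C sequence is C_P = k₁C_{A0}(e^(−k₁t) − e^(−k₂t))/(k₂−k₁).
e^(−k₁t) = e^(−0.0623×5.39) = e^(−0.3358) = 0.7148; e^(−k₂t) = e^(−6.522) = 0.001471.
C_P = 0.0623×0.512/(1.21−0.0623) × (0.7148−0.001471) = 0.02779×0.7133 = 0.01982 mol/dm³.
C_A = C_{A0}e^(−k₁t) = 0.3660 mol/dm³, so C_Q = C_{A0}−C_A−C_P = 0.1262 mol/dm³; C_P/C_Q = 0.157.

0.157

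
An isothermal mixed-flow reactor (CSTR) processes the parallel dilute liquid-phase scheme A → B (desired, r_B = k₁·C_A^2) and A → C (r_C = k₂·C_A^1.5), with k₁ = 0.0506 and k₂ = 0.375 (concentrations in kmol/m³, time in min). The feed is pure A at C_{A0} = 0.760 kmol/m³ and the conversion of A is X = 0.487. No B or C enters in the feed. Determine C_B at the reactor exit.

0.0288 kmol/m³

Exit C_A = C_{A0}(1−X) = 0.760×0.513 = 0.3899 kmol/m³.
In a CSTR the entire volume is at exit conditions, so r_B = 0.0506×0.3899^2 = 0.007692 and r_C = 0.375×0.3899^1.5 = 0.09129.
Fraction of consumed A going to B: r_B/(r_B+r_C) = 0.07771.
C_B = 0.07771·C_{A0}·X = 0.07771×0.760×0.487 = 0.0288 kmol/m³.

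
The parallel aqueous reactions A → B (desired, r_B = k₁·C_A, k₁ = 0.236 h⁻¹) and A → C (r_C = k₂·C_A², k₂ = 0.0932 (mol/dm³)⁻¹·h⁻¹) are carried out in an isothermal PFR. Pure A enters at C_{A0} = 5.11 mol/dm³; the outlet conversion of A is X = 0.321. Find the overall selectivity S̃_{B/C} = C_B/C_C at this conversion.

0.595

C_A = C_{A0}(1−X) = 3.470 mol/dm³.
Along a PFR/batch, dC_B/dC_A = −r_B/(r_B+r_C) = −k₁/(k₁+k₂·C_A).
Integrating from C_{A0} to C_A: C_B = (0.236/0.0932)·ln[(0.236+0.0932·5.11)/(0.236+0.0932·3.47)] = 2.532·ln(0.7123/0.5594) = 0.6118 mol/dm³.
C_C = (C_{A0}−C_A)−C_B = 1.029 mol/dm³; S̃_{B/C} = 0.6118/1.029 = 0.595.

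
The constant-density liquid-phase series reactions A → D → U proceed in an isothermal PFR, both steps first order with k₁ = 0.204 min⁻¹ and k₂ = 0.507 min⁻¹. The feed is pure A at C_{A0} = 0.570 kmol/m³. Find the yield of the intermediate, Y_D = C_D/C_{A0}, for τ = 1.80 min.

For first-order series with pure A initially, C_D(τ) = k₁C_{A0}/(k₂−k₁)·(e^(−k₁τ) − e^(−k₂τ)).
e^(−k₁τ) = e^(−0.204×1.80) = e^(−0.3672) = 0.6927; e^(−k₂τ) = e^(−0.9126) = 0.4015.
C_D = 0.204×0.570/(0.507−0.204) × (0.6927−0.4015) = 0.3838×0.2912 = 0.1117 kmol/m³.
Y_D = C_D/C_{A0} = 0.1117/0.570 = 0.196.

0.196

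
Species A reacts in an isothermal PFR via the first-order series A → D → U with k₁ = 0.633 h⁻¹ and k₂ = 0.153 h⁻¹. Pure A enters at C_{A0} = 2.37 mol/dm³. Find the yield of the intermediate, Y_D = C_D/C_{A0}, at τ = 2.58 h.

For first-order series with pure A initially, C_D(τ) = k₁C_{A0}/(k₂−k₁)·(e^(−k₁τ) − e^(−k₂τ)).
e^(−k₁τ) = e^(−0.633×2.58) = e^(−1.633) = 0.1953; e^(−k₂τ) = e^(−0.3947) = 0.6739.
C_D = 0.633×2.37/(0.153−0.633) × (0.1953−0.6739) = (-3.125)×(-0.4785) = 1.496 mol/dm³.
Y_D = C_D/C_{A0} = 1.496/2.37 = 0.631.

0.631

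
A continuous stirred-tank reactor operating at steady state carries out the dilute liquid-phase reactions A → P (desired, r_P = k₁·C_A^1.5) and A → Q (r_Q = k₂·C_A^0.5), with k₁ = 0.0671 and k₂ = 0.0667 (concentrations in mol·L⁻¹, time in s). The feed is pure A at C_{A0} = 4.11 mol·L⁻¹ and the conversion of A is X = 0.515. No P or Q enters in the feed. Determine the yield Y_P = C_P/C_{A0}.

Exit C_A = C_{A0}(1−X) = 4.11×0.485 = 1.993 mol·L⁻¹.
In a CSTR the entire volume is at exit conditions, so r_P = 0.0671×1.993^1.5 = 0.1888 and r_Q = 0.0667×1.993^0.5 = 0.09417.
Fraction of consumed A going to P: r_P/(r_P+r_Q) = 0.6673.
C_P = 0.6673·C_{A0}·X = 0.6673×4.11×0.515 = 1.41 mol·L⁻¹; Y_P = C_P/C_{A0} = 0.344.

0.344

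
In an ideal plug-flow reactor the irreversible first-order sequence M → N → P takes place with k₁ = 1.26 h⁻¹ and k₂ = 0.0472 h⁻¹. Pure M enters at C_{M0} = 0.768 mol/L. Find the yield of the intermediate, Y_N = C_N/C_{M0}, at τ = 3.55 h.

Solving the coupled first-order balances gives C_N(τ) = [k₁/(k₂−k₁)]·C_{M0}·(e^(−k₁τ) − e^(−k₂τ)).
e^(−k₁τ) = e^(−1.26×3.55) = e^(−4.473) = 0.01141; e^(−k₂τ) = e^(−0.1676) = 0.8457.
C_N = 1.26×0.768/(0.0472−1.26) × (0.01141−0.8457) = (-0.7979)×(-0.8343) = 0.6657 mol/L.
Y_N = C_N/C_{M0} = 0.6657/0.768 = 0.867.

0.867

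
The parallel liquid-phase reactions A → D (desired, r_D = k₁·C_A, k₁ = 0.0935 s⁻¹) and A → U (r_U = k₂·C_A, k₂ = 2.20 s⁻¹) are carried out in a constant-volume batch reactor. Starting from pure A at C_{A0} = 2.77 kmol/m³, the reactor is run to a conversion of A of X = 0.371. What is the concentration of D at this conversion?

C_A = C_{A0}(1−X) = 1.742 kmol/m³.
Both paths are first order in A, so the instantaneous fraction to D is constant: dC_D/d(−C_A) = k₁/(k₁+k₂) = 0.04077.
C_D = 0.04077·(C_{A0}−C_A) = 0.04077×1.028 = 0.0419 kmol/m³.

0.0419 kmol/m³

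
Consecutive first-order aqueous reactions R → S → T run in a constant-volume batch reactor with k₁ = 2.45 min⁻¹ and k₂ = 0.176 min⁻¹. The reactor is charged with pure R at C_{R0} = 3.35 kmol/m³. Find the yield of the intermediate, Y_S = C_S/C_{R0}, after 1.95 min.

0.755

For first-order series with pure R initially, C_S(t) = k₁C_{R0}/(k₂−k₁)·(e^(−k₁t) − e^(−k₂t)).
e^(−k₁t) = e^(−2.45×1.95) = e^(−4.777) = 0.008417; e^(−k₂t) = e^(−0.3432) = 0.7095.
C_S = 2.45×3.35/(0.176−2.45) × (0.008417−0.7095) = (-3.609)×(-0.7011) = 2.530 kmol/m³.
Y_S = C_S/C_{R0} = 2.530/3.35 = 0.755.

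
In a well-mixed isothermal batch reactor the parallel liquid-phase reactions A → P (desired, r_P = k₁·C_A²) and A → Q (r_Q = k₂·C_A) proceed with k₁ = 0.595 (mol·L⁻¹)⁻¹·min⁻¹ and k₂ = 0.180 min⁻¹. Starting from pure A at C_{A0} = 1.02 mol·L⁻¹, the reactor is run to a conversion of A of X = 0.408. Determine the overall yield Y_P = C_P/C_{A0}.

0.296

C_A = C_{A0}(1−X) = 0.6038 mol·L⁻¹.
Along a PFR/batch, dC_Q/dC_A = −r_Q/(r_P+r_Q) = −k₂/(k₂+k₁·C_A).
Integrating from C_{A0} to C_A: C_Q = (0.180/0.595)·ln[(0.180+0.595·1.02)/(0.180+0.595·0.604)] = 0.3025·ln(0.7869/0.5393) = 0.1143 mol·L⁻¹.
Then C_P = (C_{A0}−C_A) − C_Q = 0.4162 − 0.1143 = 0.3019 mol·L⁻¹.
Y_P = C_P/C_{A0} = 0.3019/1.02 = 0.296.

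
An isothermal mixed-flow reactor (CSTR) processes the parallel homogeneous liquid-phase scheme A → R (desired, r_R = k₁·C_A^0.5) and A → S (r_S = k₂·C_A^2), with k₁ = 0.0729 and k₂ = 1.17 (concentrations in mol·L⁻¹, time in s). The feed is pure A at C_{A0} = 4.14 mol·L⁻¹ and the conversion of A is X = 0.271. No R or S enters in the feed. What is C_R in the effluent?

0.0132 mol·L⁻¹

Exit C_A = C_{A0}(1−X) = 4.14×0.729 = 3.018 mol·L⁻¹.
A CSTR operates uniformly at the exit composition, giving r_R = 0.1266 and r_S = 10.66 (each k·C_A^n at C_A = 3.018).
Fraction of consumed A going to R: r_R/(r_R+r_S) = 0.01174.
C_R = 0.01174·C_{A0}·X = 0.01174×4.14×0.271 = 0.0132 mol·L⁻¹.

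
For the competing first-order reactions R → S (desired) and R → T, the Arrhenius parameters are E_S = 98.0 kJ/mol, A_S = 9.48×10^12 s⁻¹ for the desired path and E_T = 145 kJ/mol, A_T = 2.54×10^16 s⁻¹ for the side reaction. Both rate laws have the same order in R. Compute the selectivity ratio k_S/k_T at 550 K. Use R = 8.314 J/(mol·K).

With equal orders, S_{S/T} = k_S/k_T = (A_S/A_T)·exp[(E_T−E_S)/(RT)].
(E_T−E_S)/(RT) = (145−98.0)×10³/(8.314×550) = 47000/4573 = 10.28.
k_S/k_T = (9.48×10^12/2.54×10^16)·exp(10.28) = 3.732×10^-4 × 29097 = 10.9.
Since E_S < E_T, lowering the temperature improves selectivity toward S.

10.9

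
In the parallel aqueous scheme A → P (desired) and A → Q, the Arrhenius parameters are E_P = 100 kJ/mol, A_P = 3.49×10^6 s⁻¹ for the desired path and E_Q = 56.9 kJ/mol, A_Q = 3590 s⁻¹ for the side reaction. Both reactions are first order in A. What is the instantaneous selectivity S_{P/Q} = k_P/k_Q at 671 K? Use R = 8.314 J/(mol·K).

0.429

Since both paths have the same order in A, the concentration cancels and S_{P/Q} = k_P/k_Q = (A_P/A_Q)·exp[(E_Q−E_P)/(RT)].
(E_Q−E_P)/(RT) = (56.9−100)×10³/(8.314×671) = -43100/5579 = -7.726.
k_P/k_Q = (3.49×10^6/3590)·exp(-7.726) = 972.1 × 4.413×10^-4 = 0.429.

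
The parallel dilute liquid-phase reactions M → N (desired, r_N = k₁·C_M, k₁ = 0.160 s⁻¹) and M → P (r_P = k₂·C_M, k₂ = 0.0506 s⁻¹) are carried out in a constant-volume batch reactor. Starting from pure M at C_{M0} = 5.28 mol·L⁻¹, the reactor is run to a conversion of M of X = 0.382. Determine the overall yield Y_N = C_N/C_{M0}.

C_M = C_{M0}(1−X) = 3.263 mol·L⁻¹.
Both paths are first order in M, so the instantaneous fraction to N is constant: dC_N/d(−C_M) = k₁/(k₁+k₂) = 0.7597.
C_N = 0.7597·(C_{M0}−C_M) = 0.7597×2.017 = 1.53 mol·L⁻¹.
Y_N = C_N/C_{M0} = 1.532/5.28 = 0.290.

0.290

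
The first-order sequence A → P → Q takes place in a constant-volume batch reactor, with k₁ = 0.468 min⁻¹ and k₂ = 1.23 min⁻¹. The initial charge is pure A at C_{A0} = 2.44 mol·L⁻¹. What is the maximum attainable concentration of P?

At the optimum, C_{P,max}/C_{A0} = (k₁/k₂)^[k₂/(k₂−k₁)].
= (0.468/1.23)^(1.23/(1.23−0.468)) = (0.3805)^(1.614) = 0.2102.
C_{P,max} = 0.2102×2.44 = 0.513 mol·L⁻¹.

0.513 mol·L⁻¹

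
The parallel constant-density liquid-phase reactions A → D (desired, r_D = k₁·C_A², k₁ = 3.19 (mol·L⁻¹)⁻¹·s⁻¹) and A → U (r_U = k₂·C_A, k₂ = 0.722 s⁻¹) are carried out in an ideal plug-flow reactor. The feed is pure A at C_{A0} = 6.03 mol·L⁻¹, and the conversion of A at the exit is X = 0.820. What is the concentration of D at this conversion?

C_A = C_{A0}(1−X) = 1.085 mol·L⁻¹.
Along a PFR/batch, dC_U/dC_A = −r_U/(r_D+r_U) = −k₂/(k₂+k₁·C_A).
Integrating from C_{A0} to C_A: C_U = (0.722/3.19)·ln[(0.722+3.19·6.03)/(0.722+3.19·1.09)] = 0.2263·ln(19.96/4.184) = 0.3536 mol·L⁻¹.
Then C_D = (C_{A0}−C_A) − C_U = 4.945 − 0.3536 = 4.591 mol·L⁻¹.

4.59 mol·L⁻¹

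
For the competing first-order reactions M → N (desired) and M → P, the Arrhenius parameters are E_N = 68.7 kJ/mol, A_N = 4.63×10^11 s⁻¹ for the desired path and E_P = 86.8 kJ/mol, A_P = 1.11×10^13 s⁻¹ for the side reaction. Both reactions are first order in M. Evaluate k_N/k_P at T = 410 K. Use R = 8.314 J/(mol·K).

Since both paths have the same order in M, the concentration cancels and S_{N/P} = k_N/k_P = (A_N/A_P)·exp[(E_P−E_N)/(RT)].
(E_P−E_N)/(RT) = (86.8−68.7)×10³/(8.314×410) = 18100/3409 = 5.310.
k_N/k_P = (4.63×10^11/1.11×10^13)·exp(5.310) = 0.04171 × 202.3 = 8.44.
Since E_N < E_P, lowering the temperature improves selectivity toward N.

8.44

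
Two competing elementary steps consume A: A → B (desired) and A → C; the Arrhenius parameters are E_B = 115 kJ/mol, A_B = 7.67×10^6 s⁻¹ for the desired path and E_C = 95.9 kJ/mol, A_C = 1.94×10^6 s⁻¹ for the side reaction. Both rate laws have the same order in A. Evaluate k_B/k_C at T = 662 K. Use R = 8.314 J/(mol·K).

0.123

With equal orders, S_{B/C} = k_B/k_C = (A_B/A_C)·exp[(E_C−E_B)/(RT)].
(E_C−E_B)/(RT) = (95.9−115)×10³/(8.314×662) = -19100/5504 = -3.470.
k_B/k_C = (7.67×10^6/1.94×10^6)·exp(-3.470) = 3.954 × 0.03111 = 0.123.
Since E_B > E_C, raising the temperature improves selectivity toward B.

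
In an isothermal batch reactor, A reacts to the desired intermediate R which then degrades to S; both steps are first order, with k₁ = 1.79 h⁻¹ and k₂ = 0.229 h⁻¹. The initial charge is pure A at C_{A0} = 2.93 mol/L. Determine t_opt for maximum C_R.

1.32 h

Setting dC_R/dt = 0 gives t_opt = ln(k₂/k₁)/(k₂−k₁).
= ln(0.229/1.79)/(0.229−1.79) = ln(0.1279)/-1.561 = -2.056/-1.561 = 1.32 h.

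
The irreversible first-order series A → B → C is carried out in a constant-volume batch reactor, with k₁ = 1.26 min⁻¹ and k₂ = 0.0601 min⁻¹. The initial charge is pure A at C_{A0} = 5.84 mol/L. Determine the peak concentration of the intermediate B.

5.01 mol/L

Evaluating C_B at t_opt = ln(k₂/k₁)/(k₂−k₁) gives C_{B,max}/C_{A0} = (k₁/k₂)^[k₂/(k₂−k₁)].
= (1.26/0.0601)^(0.0601/(0.0601−1.26)) = (20.97)^(-0.05009) = 0.8586.
C_{B,max} = 0.8586×5.84 = 5.01 mol/L.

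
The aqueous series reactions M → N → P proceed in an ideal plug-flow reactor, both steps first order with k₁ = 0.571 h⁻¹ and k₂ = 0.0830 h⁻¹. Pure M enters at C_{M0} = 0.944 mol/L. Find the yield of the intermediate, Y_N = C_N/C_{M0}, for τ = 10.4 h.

0.490

Solving the coupled first-order balances gives C_N(τ) = [k₁/(k₂−k₁)]·C_{M0}·(e^(−k₁τ) − e^(−k₂τ)).
e^(−k₁τ) = e^(−0.571×10.4) = e^(−5.938) = 0.002636; e^(−k₂τ) = e^(−0.8632) = 0.4218.
C_N = 0.571×0.944/(0.0830−0.571) × (0.002636−0.4218) = (-1.105)×(-0.4192) = 0.4630 mol/L.
Y_N = C_N/C_{M0} = 0.4630/0.944 = 0.490.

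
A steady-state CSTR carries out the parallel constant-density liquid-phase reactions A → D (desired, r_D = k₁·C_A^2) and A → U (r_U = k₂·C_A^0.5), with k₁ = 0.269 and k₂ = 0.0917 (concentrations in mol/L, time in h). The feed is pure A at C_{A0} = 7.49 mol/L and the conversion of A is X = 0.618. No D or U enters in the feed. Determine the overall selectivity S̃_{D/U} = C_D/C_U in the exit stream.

14.2

Exit C_A = C_{A0}(1−X) = 7.49×0.382 = 2.861 mol/L.
A CSTR operates uniformly at the exit composition, giving r_D = 2.202 and r_U = 0.1551 (each k·C_A^n at C_A = 2.861).
Overall selectivity = C_D/C_U = r_Dτ/(r_Uτ) = r_D/r_U = 14.2.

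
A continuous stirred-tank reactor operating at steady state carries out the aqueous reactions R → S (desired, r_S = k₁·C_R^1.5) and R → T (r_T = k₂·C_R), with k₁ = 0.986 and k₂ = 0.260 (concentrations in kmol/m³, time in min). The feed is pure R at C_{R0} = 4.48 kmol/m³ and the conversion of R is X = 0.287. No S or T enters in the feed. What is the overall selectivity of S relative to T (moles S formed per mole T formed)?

6.78

Exit C_R = C_{R0}(1−X) = 4.48×0.713 = 3.194 kmol/m³.
Rates in a CSTR are evaluated at the outlet concentration: r_S = 0.986×3.194^1.5 = 5.629, r_T = 0.260×3.194 = 0.8305.
Overall selectivity = C_S/C_T = r_Sτ/(r_Tτ) = r_S/r_T = 6.78.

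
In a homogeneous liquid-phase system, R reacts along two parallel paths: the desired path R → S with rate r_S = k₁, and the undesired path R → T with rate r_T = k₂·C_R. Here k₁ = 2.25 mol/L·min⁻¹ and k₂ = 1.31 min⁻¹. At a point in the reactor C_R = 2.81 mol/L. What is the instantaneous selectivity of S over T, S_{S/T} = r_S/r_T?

0.611

S_{S/T} = r_S/r_T = (k₁)/(k₂·C_R) = (k₁/k₂)·C_R⁻¹.
= (2.25) / (1.31×2.810) = 2.250/3.681 = 0.611.
The undesired path is higher order in R, so low C_R (CSTR or dilute feed) favours S.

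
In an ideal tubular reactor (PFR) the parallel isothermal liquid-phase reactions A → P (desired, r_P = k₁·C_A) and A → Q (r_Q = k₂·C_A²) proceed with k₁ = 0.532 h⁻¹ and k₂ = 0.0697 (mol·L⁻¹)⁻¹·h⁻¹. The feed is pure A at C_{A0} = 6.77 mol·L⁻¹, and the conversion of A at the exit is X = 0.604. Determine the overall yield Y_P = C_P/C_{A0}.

C_A = C_{A0}(1−X) = 2.681 mol·L⁻¹.
Along a PFR/batch, dC_P/dC_A = −r_P/(r_P+r_Q) = −k₁/(k₁+k₂·C_A).
Integrating from C_{A0} to C_A: C_P = (0.532/0.0697)·ln[(0.532+0.0697·6.77)/(0.532+0.0697·2.68)] = 7.633·ln(1.004/0.7189) = 2.549 mol·L⁻¹.
Y_P = C_P/C_{A0} = 2.549/6.77 = 0.377.

0.377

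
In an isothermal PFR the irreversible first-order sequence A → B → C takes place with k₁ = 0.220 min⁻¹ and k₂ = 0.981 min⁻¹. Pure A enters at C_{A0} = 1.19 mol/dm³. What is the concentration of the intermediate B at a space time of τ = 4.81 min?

The intermediate concentration in a first-order A→B→C sequence is C_B = k₁C_{A0}(e^(−k₁τ) − e^(−k₂τ))/(k₂−k₁).
e^(−k₁τ) = e^(−0.220×4.81) = e^(−1.058) = 0.3471; e^(−k₂τ) = e^(−4.719) = 0.008928.
C_B = 0.220×1.19/(0.981−0.220) × (0.3471−0.008928) = 0.3440×0.3382 = 0.1163 mol/dm³.

0.116 mol/dm³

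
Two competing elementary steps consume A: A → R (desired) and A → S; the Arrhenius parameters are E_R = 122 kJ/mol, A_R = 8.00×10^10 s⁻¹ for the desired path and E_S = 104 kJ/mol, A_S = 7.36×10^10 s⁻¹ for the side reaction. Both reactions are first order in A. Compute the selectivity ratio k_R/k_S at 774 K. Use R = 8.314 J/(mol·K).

k_R/k_S = (A_R/A_S)·exp[−(E_R−E_S)/(RT)] = (A_R/A_S)·exp[(E_S−E_R)/(RT)].
(E_S−E_R)/(RT) = (104−122)×10³/(8.314×774) = -18000/6435 = -2.797.
k_R/k_S = (8.00×10^10/7.36×10^10)·exp(-2.797) = 1.087 × 0.06098 = 0.0663.

0.0663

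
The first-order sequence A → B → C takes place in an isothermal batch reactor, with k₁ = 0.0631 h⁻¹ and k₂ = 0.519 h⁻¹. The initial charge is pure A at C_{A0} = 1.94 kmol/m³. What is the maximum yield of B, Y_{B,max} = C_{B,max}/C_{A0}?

For a first-order series the maximum intermediate yield is C_{B,max}/C_{A0} = (k₁/k₂)^[k₂/(k₂−k₁)].
= (0.0631/0.519)^(0.519/(0.519−0.0631)) = (0.1216)^(1.138) = 0.09082.

0.0908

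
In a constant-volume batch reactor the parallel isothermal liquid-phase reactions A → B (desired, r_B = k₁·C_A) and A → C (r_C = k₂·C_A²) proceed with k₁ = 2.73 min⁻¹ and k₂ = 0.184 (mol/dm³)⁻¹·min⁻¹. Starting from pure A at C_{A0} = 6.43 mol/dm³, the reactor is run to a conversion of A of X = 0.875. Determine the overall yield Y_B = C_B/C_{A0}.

C_A = C_{A0}(1−X) = 0.8037 mol/dm³.
Along a PFR/batch, dC_B/dC_A = −r_B/(r_B+r_C) = −k₁/(k₁+k₂·C_A).
Integrating from C_{A0} to C_A: C_B = (2.73/0.184)·ln[(2.73+0.184·6.43)/(2.73+0.184·0.804)] = 14.84·ln(3.913/2.878) = 4.559 mol/dm³.
Y_B = C_B/C_{A0} = 4.559/6.43 = 0.709.

0.709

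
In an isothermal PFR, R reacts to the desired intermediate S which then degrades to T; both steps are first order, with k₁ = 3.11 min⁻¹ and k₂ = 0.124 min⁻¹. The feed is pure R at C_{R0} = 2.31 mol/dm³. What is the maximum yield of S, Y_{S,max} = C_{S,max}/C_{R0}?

0.875

For a first-order series the maximum intermediate yield is C_{S,max}/C_{R0} = (k₁/k₂)^[k₂/(k₂−k₁)].
= (3.11/0.124)^(0.124/(0.124−3.11)) = (25.08)^(-0.04153) = 0.8748.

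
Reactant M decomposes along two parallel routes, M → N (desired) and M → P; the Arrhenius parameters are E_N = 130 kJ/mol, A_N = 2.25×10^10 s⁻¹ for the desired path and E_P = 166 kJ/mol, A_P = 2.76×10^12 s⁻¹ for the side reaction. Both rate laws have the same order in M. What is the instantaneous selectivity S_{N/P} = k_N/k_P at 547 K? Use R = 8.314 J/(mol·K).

22.3

Since both paths have the same order in M, the concentration cancels and S_{N/P} = k_N/k_P = (A_N/A_P)·exp[(E_P−E_N)/(RT)].
(E_P−E_N)/(RT) = (166−130)×10³/(8.314×547) = 36000/4548 = 7.916.
k_N/k_P = (2.25×10^10/2.76×10^12)·exp(7.916) = 0.008152 × 2741 = 22.3.
Since E_N < E_P, lowering the temperature improves selectivity toward N.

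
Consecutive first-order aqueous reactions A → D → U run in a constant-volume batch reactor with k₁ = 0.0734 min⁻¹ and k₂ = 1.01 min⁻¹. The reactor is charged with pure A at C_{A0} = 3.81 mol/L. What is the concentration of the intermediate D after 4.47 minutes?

0.212 mol/L

For first-order series with pure A initially, C_D(t) = k₁C_{A0}/(k₂−k₁)·(e^(−k₁t) − e^(−k₂t)).
e^(−k₁t) = e^(−0.0734×4.47) = e^(−0.3281) = 0.7203; e^(−k₂t) = e^(−4.515) = 0.01095.
C_D = 0.0734×3.81/(1.01−0.0734) × (0.7203−0.01095) = 0.2986×0.7093 = 0.2118 mol/L.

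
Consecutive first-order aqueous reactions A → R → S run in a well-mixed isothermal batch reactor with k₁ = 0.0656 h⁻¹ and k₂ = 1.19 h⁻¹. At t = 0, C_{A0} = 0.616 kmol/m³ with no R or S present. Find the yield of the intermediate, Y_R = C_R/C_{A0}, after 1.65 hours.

0.0442

Solving the coupled first-order balances gives C_R(t) = [k₁/(k₂−k₁)]·C_{A0}·(e^(−k₁t) − e^(−k₂t)).
e^(−k₁t) = e^(−0.0656×1.65) = e^(−0.1082) = 0.8974; e^(−k₂t) = e^(−1.963) = 0.1404.
C_R = 0.0656×0.616/(1.19−0.0656) × (0.8974−0.1404) = 0.03594×0.7570 = 0.02721 kmol/m³.
Y_R = C_R/C_{A0} = 0.02721/0.616 = 0.0442.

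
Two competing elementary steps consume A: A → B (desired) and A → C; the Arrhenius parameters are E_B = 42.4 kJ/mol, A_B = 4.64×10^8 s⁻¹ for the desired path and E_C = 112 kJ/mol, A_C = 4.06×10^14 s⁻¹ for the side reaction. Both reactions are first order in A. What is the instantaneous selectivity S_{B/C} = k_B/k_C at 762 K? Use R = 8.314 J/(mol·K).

0.0675

Since both paths have the same order in A, the concentration cancels and S_{B/C} = k_B/k_C = (A_B/A_C)·exp[(E_C−E_B)/(RT)].
(E_C−E_B)/(RT) = (112−42.4)×10³/(8.314×762) = 69600/6335 = 10.99.
k_B/k_C = (4.64×10^8/4.06×10^14)·exp(10.99) = 1.143×10^-6 × 59049 = 0.0675.
Since E_B < E_C, lowering the temperature improves selectivity toward B.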